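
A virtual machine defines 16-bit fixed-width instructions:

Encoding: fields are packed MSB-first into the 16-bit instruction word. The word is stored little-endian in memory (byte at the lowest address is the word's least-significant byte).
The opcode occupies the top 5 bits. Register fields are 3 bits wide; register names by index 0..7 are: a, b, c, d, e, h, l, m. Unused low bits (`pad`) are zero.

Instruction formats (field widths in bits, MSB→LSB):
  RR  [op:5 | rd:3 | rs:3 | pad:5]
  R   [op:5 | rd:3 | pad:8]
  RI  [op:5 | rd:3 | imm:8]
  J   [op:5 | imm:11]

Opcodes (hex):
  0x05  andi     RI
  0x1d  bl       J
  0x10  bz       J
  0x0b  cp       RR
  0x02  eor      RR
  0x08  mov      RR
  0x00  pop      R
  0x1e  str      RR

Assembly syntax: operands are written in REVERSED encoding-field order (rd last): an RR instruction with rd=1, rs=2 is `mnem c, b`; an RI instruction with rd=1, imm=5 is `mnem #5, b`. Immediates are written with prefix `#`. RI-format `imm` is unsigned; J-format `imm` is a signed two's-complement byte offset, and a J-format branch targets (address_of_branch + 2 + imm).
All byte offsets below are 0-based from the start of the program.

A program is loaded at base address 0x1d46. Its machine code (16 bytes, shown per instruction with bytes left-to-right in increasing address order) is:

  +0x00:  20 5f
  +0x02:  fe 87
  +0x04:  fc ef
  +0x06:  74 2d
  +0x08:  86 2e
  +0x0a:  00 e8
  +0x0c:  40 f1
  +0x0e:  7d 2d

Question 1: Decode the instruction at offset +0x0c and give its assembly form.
off 0x0c: read 40 f1 as little → 0xf140
  op=0xf140>>11=0x1e ⇒ str (RR)
  rd@[10:8]=0x1 ⇒ b
  rs@[7:5]=0x2 ⇒ c

str c, b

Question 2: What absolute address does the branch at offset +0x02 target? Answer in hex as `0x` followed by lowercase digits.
0x1d48

off 0x02: read fe 87 as little → 0x87fe
  opcode bits[15:11]=0x10: bz/J
  imm: (w>>0)&0x7ff=0x7fe (s11→-2) → #-2
  target = base 0x1d46 + off 0x02 + 2 + imm -2 = 0x1d48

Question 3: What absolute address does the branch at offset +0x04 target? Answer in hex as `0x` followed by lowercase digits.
0x1d48

@+04  little-endian(fc ef) = 0xeffc
  opcode bits[15:11]=0x1d: bl/J
  [10:0] imm=2044 (s11→-4) = #-4
  target = base 0x1d46 + off 0x04 + 2 + imm -4 = 0x1d48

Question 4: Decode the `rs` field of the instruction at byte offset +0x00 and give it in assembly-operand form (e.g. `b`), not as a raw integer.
b

[00] 20 5f → 0x5f20
  op=0x5f20>>11=0xb ⇒ cp (RR)
  rd@[10:8]=0x7 ⇒ m
  rs@[7:5]=0x1 ⇒ b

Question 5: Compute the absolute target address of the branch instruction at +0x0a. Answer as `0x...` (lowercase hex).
0x1d52

off 0x0a: read 00 e8 as little → 0xe800
  op=0xe800>>11=0x1d ⇒ bl (J)
  imm: (w>>0)&0x7ff=0x0 → #0
  target = base 0x1d46 + off 0x0a + 2 + imm 0 = 0x1d52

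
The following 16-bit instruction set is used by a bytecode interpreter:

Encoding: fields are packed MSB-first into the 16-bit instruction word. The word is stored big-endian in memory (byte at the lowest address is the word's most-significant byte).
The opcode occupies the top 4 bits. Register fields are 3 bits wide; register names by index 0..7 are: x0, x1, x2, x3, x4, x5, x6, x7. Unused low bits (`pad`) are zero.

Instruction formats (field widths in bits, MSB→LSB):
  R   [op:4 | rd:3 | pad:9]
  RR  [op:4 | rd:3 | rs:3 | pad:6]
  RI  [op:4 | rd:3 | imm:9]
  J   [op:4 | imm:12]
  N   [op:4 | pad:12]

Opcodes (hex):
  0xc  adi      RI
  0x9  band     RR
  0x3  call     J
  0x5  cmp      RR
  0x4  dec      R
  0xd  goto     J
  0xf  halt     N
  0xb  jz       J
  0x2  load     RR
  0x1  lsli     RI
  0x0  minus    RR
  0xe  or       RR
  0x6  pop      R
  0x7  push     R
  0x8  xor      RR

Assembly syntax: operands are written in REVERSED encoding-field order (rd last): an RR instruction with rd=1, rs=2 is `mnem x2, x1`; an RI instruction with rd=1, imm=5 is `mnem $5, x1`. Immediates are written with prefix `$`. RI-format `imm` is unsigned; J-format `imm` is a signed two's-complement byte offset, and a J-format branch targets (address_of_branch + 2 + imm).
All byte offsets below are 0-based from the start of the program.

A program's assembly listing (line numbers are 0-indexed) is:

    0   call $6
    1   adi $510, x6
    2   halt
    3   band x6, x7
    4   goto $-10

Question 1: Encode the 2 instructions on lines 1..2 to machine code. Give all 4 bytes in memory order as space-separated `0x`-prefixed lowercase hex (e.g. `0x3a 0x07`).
0xcd 0xfe 0xf0 0x00

line 1 (adi): pack op=0xc:4|rd=6:3|imm=510:9 = 0xcdfe; big→ cd fe
line 2 (halt): pack op=0xf:4|pad=0:12 = 0xf000; big→ f0 00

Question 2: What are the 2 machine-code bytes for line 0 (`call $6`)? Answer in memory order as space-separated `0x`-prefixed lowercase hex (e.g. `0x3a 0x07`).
line 0 (call): pack op=0x3:4|imm=6:12 = 0x3006; big→ 30 06

0x30 0x06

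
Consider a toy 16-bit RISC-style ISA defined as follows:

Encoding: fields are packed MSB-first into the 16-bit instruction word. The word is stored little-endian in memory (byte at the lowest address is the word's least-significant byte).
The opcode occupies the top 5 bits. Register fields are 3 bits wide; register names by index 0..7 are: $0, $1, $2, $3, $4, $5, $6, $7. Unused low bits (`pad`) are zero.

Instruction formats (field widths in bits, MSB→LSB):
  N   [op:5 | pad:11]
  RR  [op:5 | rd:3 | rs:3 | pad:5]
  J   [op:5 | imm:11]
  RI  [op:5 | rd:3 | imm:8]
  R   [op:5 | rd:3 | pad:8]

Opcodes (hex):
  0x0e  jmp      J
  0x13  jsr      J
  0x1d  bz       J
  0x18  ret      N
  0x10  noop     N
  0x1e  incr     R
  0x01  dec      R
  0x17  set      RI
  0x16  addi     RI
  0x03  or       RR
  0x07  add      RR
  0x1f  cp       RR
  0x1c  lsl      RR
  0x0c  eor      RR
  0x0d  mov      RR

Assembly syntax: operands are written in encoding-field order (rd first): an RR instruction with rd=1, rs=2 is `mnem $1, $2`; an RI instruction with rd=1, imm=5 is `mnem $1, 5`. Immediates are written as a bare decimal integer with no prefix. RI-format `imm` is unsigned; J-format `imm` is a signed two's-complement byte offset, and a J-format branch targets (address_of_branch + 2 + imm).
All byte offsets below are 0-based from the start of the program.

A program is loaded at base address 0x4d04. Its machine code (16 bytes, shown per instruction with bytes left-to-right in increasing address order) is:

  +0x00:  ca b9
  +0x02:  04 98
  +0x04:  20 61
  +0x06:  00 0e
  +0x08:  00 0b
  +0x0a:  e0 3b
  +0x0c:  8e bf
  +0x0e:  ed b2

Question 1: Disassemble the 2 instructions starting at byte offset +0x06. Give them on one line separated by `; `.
+0x06: 00 0e ⇒ word 0x0e00 (little)
  opcode bits[15:11]=0x1: dec/R
  rd@[10:8]=0x6 ⇒ $6
+0x08: 00 0b ⇒ word 0x0b00 (little)
  opcode bits[15:11]=0x1: dec/R
  rd@[10:8]=0x3 ⇒ $3

dec $6; dec $3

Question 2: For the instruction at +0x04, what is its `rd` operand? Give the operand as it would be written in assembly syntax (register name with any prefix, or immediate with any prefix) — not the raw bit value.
@+04  little-endian(20 61) = 0x6120
  opcode bits[15:11]=0xc: eor/RR
  rd: (w>>8)&0x7=0x1 → $1
  rs: (w>>5)&0x7=0x1 → $1

$1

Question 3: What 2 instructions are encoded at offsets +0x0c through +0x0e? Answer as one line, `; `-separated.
off 0x0c: read 8e bf as little → 0xbf8e
  op=0xbf8e>>11=0x17 ⇒ set (RI)
  [10:8] rd=7 = $7
  [7:0] imm=142 = 142
off 0x0e: read ed b2 as little → 0xb2ed
  op=0xb2ed>>11=0x16 ⇒ addi (RI)
  [10:8] rd=2 = $2
  [7:0] imm=237 = 237

set $7, 142; addi $2, 237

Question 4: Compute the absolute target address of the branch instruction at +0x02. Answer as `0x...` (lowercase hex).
[02] 04 98 → 0x9804
  top 5b → 0x13 → jsr [J]
  imm@[10:0]=0x4 ⇒ 4
  target = base 0x4d04 + off 0x02 + 2 + imm 4 = 0x4d0c

0x4d0c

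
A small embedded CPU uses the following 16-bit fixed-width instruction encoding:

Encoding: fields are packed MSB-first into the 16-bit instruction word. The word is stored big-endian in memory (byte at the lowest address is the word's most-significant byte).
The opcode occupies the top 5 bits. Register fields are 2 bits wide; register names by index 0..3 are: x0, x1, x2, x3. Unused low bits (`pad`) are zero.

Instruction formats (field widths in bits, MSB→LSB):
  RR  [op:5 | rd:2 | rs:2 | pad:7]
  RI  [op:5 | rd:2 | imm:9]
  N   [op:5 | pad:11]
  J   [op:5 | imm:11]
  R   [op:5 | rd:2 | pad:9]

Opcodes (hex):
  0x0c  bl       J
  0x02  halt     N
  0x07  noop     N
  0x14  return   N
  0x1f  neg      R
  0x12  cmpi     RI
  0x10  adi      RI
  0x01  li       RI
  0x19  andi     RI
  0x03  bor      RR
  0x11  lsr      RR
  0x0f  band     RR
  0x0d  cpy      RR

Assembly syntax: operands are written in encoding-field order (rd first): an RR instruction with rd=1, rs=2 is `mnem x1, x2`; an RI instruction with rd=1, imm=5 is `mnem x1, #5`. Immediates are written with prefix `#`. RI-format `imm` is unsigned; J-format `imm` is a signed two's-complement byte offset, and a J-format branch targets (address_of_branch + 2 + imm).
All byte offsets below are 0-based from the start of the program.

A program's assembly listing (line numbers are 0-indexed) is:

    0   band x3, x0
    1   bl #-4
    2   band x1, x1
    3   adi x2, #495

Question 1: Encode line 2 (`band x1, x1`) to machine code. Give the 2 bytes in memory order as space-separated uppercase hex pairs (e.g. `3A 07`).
7A 80

2. band fields op=0xf:5|rd=1:2|rs=1:2|pad=0:7 → word 7a80h → 7a 80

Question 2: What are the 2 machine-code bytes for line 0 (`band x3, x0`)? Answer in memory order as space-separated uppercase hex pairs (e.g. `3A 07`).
0. band fields op=0xf:5|rd=3:2|rs=0:2|pad=0:7 → word 7e00h → 7e 00

7E 00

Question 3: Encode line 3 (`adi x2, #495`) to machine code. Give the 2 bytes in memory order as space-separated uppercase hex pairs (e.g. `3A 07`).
line 3 (adi): pack op=0x10:5|rd=2:2|imm=495:9 = 0x85ef; big→ 85 ef

85 EF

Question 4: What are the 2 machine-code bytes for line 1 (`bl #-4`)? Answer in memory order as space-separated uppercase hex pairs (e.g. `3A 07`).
67 FC

L1: bl op=0xc:5|imm=-4:11 ⇒ 0x67fc ⇒ big 67 fc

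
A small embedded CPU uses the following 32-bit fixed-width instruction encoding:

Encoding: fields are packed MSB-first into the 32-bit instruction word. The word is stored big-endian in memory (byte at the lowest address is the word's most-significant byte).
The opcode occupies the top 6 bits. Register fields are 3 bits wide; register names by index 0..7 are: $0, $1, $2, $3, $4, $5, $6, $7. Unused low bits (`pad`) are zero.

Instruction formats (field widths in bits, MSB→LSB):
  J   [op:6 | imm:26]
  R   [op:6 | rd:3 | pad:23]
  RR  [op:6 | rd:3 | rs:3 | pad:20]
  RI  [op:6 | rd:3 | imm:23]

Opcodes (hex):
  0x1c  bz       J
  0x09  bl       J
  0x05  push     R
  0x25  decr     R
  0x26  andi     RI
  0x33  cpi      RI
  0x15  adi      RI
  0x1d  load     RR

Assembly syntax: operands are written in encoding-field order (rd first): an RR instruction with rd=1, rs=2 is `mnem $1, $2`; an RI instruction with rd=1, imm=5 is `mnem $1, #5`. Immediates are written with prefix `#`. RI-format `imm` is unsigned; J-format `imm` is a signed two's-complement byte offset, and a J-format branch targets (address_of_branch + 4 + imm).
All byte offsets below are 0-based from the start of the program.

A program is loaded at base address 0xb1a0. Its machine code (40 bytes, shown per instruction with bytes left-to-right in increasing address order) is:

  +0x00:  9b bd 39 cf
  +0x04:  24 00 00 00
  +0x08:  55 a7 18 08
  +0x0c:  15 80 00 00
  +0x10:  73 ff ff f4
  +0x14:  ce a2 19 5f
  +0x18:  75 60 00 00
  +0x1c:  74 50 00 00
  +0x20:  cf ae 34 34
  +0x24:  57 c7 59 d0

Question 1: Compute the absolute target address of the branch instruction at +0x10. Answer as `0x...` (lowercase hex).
0xb1a8

off 0x10: read 73 ff ff f4 as big → 0x73fffff4
  op=0x73fffff4>>26=0x1c ⇒ bz (J)
  imm: (w>>0)&0x3ffffff=0x3fffff4 (s26→-12) → #-12
  target = base 0xb1a0 + off 0x10 + 4 + imm -12 = 0xb1a8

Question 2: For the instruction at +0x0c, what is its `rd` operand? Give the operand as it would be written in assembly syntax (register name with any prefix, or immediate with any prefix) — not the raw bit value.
@+0c  big-endian(15 80 00 00) = 0x15800000
  top 6b → 0x5 → push [R]
  rd: (w>>23)&0x7=0x3 → $3

$3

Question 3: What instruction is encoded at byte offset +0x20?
cpi $7, #3028020

[20] cf ae 34 34 → 0xcfae3434
  op=0xcfae3434>>26=0x33 ⇒ cpi (RI)
  rd: (w>>23)&0x7=0x7 → $7
  imm: (w>>0)&0x7fffff=0x2e3434 → #3028020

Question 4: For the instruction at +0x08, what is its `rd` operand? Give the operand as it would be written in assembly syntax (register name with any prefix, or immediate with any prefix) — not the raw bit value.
off 0x08: read 55 a7 18 08 as big → 0x55a71808
  top 6b → 0x15 → adi [RI]
  [25:23] rd=3 = $3
  [22:0] imm=2562056 = #2562056

$3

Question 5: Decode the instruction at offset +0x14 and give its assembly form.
cpi $5, #2234719

@+14  big-endian(ce a2 19 5f) = 0xcea2195f
  top 6b → 0x33 → cpi [RI]
  rd@[25:23]=0x5 ⇒ $5
  imm@[22:0]=0x22195f ⇒ #2234719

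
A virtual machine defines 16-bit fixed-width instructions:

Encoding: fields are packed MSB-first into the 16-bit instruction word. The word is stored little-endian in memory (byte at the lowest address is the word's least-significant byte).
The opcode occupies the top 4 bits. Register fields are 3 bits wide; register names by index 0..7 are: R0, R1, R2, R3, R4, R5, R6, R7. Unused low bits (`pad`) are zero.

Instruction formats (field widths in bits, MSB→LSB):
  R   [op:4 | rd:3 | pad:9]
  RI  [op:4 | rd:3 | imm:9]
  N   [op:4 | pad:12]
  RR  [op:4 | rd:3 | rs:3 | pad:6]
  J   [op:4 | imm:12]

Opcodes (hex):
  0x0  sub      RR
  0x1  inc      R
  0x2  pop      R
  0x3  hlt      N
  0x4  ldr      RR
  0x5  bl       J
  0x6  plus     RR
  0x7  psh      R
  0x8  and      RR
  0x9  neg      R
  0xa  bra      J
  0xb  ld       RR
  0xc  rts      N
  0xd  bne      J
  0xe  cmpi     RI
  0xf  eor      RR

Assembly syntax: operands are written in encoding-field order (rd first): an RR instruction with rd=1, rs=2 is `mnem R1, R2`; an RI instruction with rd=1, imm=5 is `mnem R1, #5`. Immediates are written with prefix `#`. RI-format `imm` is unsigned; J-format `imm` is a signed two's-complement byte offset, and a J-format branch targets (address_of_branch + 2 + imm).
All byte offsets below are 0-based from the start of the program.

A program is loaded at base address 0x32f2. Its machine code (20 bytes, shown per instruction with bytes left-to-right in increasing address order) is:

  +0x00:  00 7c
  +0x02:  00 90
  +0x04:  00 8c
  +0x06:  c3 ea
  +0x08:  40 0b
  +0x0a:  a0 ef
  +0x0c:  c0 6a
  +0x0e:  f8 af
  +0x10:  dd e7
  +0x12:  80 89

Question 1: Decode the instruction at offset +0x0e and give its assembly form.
+0x0e: f8 af ⇒ word 0xaff8 (little)
  opcode bits[15:12]=0xa: bra/J
  imm: (w>>0)&0xfff=0xff8 (s12→-8) → #-8

bra #-8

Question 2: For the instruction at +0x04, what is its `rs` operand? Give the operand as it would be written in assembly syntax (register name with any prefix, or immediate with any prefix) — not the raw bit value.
R0

off 0x04: read 00 8c as little → 0x8c00
  top 4b → 0x8 → and [RR]
  rd: (w>>9)&0x7=0x6 → R6
  rs: (w>>6)&0x7=0x0 → R0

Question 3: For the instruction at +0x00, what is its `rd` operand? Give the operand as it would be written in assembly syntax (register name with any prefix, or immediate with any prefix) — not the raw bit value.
R6

@+00  little-endian(00 7c) = 0x7c00
  op=0x7c00>>12=0x7 ⇒ psh (R)
  rd: (w>>9)&0x7=0x6 → R6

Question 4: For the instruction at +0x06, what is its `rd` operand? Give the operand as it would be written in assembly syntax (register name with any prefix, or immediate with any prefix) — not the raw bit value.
R5

off 0x06: read c3 ea as little → 0xeac3
  opcode bits[15:12]=0xe: cmpi/RI
  rd: (w>>9)&0x7=0x5 → R5
  imm: (w>>0)&0x1ff=0xc3 → #195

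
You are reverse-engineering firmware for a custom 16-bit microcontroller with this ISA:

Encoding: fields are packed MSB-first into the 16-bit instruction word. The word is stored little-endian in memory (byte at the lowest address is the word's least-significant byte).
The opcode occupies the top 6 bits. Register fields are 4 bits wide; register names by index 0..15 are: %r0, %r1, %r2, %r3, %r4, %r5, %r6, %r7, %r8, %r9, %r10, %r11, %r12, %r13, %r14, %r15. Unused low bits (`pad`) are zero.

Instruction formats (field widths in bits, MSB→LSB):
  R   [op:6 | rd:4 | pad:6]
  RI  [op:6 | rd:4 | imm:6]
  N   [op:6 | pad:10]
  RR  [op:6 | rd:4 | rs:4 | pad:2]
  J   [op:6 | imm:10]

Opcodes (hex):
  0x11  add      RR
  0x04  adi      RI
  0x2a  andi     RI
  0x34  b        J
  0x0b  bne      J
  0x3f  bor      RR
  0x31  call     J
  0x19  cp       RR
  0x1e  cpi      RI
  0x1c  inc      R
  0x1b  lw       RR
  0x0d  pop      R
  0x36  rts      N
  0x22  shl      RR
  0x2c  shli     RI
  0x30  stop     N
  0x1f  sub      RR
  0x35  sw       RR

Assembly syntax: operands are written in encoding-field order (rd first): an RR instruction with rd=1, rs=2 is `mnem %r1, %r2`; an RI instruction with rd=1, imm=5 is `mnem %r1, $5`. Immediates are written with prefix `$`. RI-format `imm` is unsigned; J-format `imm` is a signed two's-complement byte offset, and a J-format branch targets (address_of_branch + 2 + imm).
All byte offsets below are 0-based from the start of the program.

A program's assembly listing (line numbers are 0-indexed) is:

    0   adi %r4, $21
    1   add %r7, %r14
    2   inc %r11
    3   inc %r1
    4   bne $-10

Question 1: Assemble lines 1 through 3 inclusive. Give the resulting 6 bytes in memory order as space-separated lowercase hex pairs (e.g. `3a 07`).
L1: add op=0x11:6|rd=7:4|rs=14:4|pad=0:2 ⇒ 0x45f8 ⇒ little f8 45
L2: inc op=0x1c:6|rd=11:4|pad=0:6 ⇒ 0x72c0 ⇒ little c0 72
L3: inc op=0x1c:6|rd=1:4|pad=0:6 ⇒ 0x7040 ⇒ little 40 70

f8 45 c0 72 40 70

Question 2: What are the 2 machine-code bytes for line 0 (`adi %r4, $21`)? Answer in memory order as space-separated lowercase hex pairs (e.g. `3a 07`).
15 11

L0: adi op=0x4:6|rd=4:4|imm=21:6 ⇒ 0x1115 ⇒ little 15 11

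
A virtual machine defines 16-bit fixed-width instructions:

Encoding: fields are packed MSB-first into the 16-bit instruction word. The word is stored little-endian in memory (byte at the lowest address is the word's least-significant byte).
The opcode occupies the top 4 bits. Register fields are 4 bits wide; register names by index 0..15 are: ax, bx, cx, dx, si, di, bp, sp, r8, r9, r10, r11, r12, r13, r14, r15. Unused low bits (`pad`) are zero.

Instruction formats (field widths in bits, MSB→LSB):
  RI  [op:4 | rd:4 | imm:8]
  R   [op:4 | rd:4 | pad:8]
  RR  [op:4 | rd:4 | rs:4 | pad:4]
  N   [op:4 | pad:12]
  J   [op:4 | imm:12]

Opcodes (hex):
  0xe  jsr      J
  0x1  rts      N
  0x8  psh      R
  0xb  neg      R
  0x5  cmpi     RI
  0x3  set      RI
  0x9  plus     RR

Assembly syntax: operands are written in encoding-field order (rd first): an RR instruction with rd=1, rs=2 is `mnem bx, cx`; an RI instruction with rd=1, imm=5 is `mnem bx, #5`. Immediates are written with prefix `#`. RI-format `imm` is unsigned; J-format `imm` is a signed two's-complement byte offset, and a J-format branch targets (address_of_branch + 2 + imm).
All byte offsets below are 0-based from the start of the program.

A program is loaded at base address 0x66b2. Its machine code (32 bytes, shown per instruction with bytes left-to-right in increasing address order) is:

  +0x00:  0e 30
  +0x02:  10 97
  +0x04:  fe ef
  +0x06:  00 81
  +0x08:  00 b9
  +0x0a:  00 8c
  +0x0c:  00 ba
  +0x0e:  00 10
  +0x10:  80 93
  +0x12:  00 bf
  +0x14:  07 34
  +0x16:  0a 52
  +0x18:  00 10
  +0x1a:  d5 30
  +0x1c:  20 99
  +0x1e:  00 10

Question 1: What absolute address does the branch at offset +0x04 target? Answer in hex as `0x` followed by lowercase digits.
[04] fe ef → 0xeffe
  op=0xeffe>>12=0xe ⇒ jsr (J)
  imm: (w>>0)&0xfff=0xffe (s12→-2) → #-2
  target = base 0x66b2 + off 0x04 + 2 + imm -2 = 0x66b6

0x66b6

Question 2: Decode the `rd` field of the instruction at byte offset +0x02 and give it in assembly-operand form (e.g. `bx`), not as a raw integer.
@+02  little-endian(10 97) = 0x9710
  top 4b → 0x9 → plus [RR]
  rd: (w>>8)&0xf=0x7 → sp
  rs: (w>>4)&0xf=0x1 → bx

sp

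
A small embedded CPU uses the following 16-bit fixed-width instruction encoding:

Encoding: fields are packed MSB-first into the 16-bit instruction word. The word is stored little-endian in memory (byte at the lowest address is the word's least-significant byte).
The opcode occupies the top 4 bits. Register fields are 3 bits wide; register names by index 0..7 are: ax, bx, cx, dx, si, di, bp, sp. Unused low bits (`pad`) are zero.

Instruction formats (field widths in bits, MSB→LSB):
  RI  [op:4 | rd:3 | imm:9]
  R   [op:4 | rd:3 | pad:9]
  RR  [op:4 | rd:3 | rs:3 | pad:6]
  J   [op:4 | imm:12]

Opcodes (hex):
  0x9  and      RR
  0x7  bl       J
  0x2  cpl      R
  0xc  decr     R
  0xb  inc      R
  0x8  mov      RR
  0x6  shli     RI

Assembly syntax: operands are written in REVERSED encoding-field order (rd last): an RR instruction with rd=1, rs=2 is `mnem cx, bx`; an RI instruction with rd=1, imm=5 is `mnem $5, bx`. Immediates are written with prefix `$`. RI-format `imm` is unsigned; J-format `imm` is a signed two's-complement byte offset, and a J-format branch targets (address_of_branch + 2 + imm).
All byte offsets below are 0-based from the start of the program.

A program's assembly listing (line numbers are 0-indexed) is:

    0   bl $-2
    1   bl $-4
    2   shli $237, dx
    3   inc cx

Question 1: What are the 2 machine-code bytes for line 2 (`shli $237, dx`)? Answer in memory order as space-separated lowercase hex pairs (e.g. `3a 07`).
ed 66

2. shli fields op=0x6:4|rd=3:3|imm=237:9 → word 66edh → ed 66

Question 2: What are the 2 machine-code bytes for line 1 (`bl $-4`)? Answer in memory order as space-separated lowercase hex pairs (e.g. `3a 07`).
L1: bl op=0x7:4|imm=-4:12 ⇒ 0x7ffc ⇒ little fc 7f

fc 7f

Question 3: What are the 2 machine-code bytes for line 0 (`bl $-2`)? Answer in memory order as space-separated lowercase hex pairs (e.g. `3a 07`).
L0: bl op=0x7:4|imm=-2:12 ⇒ 0x7ffe ⇒ little fe 7f

fe 7f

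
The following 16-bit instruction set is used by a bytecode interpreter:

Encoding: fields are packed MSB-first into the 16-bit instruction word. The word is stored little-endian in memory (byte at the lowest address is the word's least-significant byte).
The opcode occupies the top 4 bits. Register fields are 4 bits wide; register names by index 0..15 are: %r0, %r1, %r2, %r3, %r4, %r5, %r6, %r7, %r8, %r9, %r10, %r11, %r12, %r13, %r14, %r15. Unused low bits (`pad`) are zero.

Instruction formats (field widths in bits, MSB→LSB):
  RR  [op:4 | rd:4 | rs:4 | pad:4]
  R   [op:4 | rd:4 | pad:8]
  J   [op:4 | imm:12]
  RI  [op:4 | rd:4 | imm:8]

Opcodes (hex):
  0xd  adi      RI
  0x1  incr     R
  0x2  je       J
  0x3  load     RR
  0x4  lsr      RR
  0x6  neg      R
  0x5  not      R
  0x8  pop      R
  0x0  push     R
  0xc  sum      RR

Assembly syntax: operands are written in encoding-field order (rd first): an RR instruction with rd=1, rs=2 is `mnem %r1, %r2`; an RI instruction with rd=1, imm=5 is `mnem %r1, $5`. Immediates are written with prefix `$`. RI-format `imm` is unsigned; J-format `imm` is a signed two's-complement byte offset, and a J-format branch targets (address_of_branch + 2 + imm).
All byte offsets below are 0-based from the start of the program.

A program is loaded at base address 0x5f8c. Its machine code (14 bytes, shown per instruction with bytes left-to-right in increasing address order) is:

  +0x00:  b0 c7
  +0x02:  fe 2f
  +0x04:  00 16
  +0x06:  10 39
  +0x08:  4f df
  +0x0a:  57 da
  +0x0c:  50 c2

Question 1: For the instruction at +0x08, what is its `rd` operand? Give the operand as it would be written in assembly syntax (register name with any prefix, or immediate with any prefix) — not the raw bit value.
@+08  little-endian(4f df) = 0xdf4f
  opcode bits[15:12]=0xd: adi/RI
  [11:8] rd=15 = %r15
  [7:0] imm=79 = $79

%r15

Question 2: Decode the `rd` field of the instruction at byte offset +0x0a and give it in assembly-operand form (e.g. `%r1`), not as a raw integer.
off 0x0a: read 57 da as little → 0xda57
  opcode bits[15:12]=0xd: adi/RI
  rd: (w>>8)&0xf=0xa → %r10
  imm: (w>>0)&0xff=0x57 → $87

%r10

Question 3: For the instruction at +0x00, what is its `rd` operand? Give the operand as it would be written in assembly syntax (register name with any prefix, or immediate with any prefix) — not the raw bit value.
%r7

@+00  little-endian(b0 c7) = 0xc7b0
  top 4b → 0xc → sum [RR]
  rd@[11:8]=0x7 ⇒ %r7
  rs@[7:4]=0xb ⇒ %r11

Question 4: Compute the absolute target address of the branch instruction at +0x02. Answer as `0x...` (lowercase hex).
0x5f8e

off 0x02: read fe 2f as little → 0x2ffe
  top 4b → 0x2 → je [J]
  [11:0] imm=4094 (s12→-2) = $-2
  target = base 0x5f8c + off 0x02 + 2 + imm -2 = 0x5f8e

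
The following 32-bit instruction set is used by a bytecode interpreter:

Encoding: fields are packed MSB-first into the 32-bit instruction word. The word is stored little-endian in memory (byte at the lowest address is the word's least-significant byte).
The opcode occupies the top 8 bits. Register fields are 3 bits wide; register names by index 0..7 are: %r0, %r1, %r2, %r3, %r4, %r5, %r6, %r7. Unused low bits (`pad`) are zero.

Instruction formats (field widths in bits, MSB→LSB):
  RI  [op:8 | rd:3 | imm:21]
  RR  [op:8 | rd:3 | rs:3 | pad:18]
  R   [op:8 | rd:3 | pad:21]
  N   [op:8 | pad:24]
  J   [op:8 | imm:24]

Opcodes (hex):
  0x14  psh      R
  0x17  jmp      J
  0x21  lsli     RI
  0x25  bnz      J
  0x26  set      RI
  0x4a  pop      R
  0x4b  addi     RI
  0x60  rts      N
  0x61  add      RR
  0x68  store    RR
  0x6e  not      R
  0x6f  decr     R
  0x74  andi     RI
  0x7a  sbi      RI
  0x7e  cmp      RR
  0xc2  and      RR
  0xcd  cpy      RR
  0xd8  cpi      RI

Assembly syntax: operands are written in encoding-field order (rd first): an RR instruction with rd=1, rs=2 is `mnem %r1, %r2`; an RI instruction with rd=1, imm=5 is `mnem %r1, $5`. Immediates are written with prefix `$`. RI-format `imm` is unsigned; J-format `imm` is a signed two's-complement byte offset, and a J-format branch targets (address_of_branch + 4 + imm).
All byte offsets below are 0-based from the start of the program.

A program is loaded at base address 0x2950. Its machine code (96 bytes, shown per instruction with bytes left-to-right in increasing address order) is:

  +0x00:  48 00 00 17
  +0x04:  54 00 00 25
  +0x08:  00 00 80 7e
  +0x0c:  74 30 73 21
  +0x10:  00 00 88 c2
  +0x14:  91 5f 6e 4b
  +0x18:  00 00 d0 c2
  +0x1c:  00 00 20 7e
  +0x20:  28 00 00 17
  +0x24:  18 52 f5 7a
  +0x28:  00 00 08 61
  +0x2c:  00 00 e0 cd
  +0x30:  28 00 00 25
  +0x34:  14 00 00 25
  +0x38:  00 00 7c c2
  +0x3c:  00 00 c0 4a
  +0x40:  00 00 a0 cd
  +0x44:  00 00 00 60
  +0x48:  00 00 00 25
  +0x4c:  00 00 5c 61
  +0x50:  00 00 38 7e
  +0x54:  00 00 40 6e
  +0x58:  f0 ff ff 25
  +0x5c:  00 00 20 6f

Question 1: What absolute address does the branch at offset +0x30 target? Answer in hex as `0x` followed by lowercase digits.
0x29ac

@+30  little-endian(28 00 00 25) = 0x25000028
  top 8b → 0x25 → bnz [J]
  imm: (w>>0)&0xffffff=0x28 → $40
  target = base 0x2950 + off 0x30 + 4 + imm 40 = 0x29ac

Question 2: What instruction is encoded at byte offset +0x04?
bnz $84

off 0x04: read 54 00 00 25 as little → 0x25000054
  opcode bits[31:24]=0x25: bnz/J
  imm@[23:0]=0x54 ⇒ $84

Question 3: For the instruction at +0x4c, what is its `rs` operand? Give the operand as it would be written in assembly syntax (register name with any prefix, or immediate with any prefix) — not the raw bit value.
%r7

[4c] 00 00 5c 61 → 0x615c0000
  op=0x615c0000>>24=0x61 ⇒ add (RR)
  [23:21] rd=2 = %r2
  [20:18] rs=7 = %r7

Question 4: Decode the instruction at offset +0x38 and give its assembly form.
and %r3, %r7

+0x38: 00 00 7c c2 ⇒ word 0xc27c0000 (little)
  op=0xc27c0000>>24=0xc2 ⇒ and (RR)
  rd@[23:21]=0x3 ⇒ %r3
  rs@[20:18]=0x7 ⇒ %r7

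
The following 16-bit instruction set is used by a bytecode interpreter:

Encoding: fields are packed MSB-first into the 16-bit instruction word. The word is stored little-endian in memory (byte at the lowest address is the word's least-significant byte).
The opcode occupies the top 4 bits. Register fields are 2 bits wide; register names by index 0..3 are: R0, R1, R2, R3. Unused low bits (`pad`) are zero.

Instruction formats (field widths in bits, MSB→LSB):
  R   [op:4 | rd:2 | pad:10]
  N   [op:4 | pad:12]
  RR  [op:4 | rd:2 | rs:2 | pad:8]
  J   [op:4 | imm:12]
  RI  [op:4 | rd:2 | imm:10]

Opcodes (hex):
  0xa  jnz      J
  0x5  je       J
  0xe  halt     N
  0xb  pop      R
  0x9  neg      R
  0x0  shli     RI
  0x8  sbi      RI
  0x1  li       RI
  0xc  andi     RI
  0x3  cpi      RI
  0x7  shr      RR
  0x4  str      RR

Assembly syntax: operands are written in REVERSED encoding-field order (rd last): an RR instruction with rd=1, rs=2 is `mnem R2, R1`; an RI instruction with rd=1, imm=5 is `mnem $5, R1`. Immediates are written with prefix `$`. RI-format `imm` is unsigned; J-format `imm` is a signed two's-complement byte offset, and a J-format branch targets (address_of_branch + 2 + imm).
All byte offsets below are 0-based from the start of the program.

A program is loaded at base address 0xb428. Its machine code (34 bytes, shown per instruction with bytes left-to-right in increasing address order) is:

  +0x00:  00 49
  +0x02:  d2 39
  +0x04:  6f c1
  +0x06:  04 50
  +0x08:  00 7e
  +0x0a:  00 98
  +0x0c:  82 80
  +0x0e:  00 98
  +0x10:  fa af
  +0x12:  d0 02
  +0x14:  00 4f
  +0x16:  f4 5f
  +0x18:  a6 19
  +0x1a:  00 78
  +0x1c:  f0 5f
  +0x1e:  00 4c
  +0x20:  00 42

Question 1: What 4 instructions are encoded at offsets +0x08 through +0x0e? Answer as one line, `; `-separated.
+0x08: 00 7e ⇒ word 0x7e00 (little)
  opcode bits[15:12]=0x7: shr/RR
  [11:10] rd=3 = R3
  [9:8] rs=2 = R2
+0x0a: 00 98 ⇒ word 0x9800 (little)
  opcode bits[15:12]=0x9: neg/R
  [11:10] rd=2 = R2
+0x0c: 82 80 ⇒ word 0x8082 (little)
  opcode bits[15:12]=0x8: sbi/RI
  [11:10] rd=0 = R0
  [9:0] imm=130 = $130
+0x0e: 00 98 ⇒ word 0x9800 (little)
  opcode bits[15:12]=0x9: neg/R
  [11:10] rd=2 = R2

shr R2, R3; neg R2; sbi $130, R0; neg R2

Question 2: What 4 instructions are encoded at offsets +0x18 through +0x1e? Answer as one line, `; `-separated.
@+18  little-endian(a6 19) = 0x19a6
  top 4b → 0x1 → li [RI]
  rd: (w>>10)&0x3=0x2 → R2
  imm: (w>>0)&0x3ff=0x1a6 → $422
@+1a  little-endian(00 78) = 0x7800
  top 4b → 0x7 → shr [RR]
  rd: (w>>10)&0x3=0x2 → R2
  rs: (w>>8)&0x3=0x0 → R0
@+1c  little-endian(f0 5f) = 0x5ff0
  top 4b → 0x5 → je [J]
  imm: (w>>0)&0xfff=0xff0 (s12→-16) → $-16
@+1e  little-endian(00 4c) = 0x4c00
  top 4b → 0x4 → str [RR]
  rd: (w>>10)&0x3=0x3 → R3
  rs: (w>>8)&0x3=0x0 → R0

li $422, R2; shr R0, R2; je $-16; str R0, R3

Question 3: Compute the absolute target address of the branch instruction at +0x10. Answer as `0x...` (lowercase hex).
0xb434

off 0x10: read fa af as little → 0xaffa
  op=0xaffa>>12=0xa ⇒ jnz (J)
  imm@[11:0]=0xffa (s12→-6) ⇒ $-6
  target = base 0xb428 + off 0x10 + 2 + imm -6 = 0xb434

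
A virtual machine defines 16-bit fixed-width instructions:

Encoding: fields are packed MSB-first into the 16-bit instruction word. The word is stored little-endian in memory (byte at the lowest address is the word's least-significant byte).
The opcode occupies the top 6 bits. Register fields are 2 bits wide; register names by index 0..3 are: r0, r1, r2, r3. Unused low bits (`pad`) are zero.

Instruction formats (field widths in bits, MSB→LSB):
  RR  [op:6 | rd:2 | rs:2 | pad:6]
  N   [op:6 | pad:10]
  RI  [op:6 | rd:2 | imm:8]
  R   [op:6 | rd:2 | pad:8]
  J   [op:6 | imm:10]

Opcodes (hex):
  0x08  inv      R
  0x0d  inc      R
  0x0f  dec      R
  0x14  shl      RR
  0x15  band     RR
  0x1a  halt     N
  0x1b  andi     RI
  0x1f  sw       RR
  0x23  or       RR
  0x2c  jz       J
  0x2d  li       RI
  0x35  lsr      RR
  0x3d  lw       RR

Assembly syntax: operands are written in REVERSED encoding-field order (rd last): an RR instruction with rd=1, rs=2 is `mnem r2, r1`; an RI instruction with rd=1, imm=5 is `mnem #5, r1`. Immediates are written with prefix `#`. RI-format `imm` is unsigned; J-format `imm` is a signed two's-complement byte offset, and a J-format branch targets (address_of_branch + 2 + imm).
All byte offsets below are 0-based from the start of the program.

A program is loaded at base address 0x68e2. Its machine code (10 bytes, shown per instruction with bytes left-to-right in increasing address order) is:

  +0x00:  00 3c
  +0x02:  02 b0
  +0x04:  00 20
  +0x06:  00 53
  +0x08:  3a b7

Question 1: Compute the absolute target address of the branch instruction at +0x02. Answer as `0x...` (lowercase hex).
off 0x02: read 02 b0 as little → 0xb002
  op=0xb002>>10=0x2c ⇒ jz (J)
  [9:0] imm=2 = #2
  target = base 0x68e2 + off 0x02 + 2 + imm 2 = 0x68e8

0x68e8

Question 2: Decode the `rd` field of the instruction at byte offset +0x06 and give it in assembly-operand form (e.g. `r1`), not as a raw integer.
off 0x06: read 00 53 as little → 0x5300
  top 6b → 0x14 → shl [RR]
  [9:8] rd=3 = r3
  [7:6] rs=0 = r0

r3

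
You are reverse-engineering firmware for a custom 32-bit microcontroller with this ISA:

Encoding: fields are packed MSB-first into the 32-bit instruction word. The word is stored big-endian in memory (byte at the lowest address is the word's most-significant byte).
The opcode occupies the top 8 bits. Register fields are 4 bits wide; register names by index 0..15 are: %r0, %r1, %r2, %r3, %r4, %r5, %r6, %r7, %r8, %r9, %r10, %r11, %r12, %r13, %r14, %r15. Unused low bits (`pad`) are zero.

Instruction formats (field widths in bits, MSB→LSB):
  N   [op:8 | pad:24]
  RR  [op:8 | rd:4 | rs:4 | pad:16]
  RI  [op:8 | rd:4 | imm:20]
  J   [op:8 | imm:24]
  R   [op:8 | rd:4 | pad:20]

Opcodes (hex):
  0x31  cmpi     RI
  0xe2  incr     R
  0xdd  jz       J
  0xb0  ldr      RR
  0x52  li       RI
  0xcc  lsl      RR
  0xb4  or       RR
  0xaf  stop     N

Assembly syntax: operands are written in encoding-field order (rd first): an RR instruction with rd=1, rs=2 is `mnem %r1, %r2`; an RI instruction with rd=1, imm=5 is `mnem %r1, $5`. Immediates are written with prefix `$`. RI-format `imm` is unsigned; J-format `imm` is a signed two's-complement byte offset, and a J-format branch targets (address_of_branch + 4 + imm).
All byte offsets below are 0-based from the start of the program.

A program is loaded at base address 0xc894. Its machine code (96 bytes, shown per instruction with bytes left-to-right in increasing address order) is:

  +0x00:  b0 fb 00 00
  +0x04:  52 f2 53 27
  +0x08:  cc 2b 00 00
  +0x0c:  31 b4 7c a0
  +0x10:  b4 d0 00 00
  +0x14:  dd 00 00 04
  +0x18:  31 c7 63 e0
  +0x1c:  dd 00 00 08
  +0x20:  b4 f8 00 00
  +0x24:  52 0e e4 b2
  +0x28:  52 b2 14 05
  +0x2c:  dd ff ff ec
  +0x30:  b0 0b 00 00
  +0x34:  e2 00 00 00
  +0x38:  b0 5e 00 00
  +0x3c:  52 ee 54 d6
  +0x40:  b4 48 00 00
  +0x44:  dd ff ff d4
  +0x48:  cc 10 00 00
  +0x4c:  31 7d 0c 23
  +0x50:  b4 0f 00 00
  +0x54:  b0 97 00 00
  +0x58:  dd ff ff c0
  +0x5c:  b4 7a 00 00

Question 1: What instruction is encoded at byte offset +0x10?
[10] b4 d0 00 00 → 0xb4d00000
  top 8b → 0xb4 → or [RR]
  rd@[23:20]=0xd ⇒ %r13
  rs@[19:16]=0x0 ⇒ %r0

or %r13, %r0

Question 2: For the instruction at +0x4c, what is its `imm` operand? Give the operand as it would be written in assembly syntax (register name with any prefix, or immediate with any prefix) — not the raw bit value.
+0x4c: 31 7d 0c 23 ⇒ word 0x317d0c23 (big)
  op=0x317d0c23>>24=0x31 ⇒ cmpi (RI)
  [23:20] rd=7 = %r7
  [19:0] imm=855075 = $855075

$855075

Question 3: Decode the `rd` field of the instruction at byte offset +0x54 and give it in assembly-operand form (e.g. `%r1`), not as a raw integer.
+0x54: b0 97 00 00 ⇒ word 0xb0970000 (big)
  op=0xb0970000>>24=0xb0 ⇒ ldr (RR)
  rd: (w>>20)&0xf=0x9 → %r9
  rs: (w>>16)&0xf=0x7 → %r7

%r9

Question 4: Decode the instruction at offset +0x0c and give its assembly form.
[0c] 31 b4 7c a0 → 0x31b47ca0
  op=0x31b47ca0>>24=0x31 ⇒ cmpi (RI)
  rd: (w>>20)&0xf=0xb → %r11
  imm: (w>>0)&0xfffff=0x47ca0 → $294048

cmpi %r11, $294048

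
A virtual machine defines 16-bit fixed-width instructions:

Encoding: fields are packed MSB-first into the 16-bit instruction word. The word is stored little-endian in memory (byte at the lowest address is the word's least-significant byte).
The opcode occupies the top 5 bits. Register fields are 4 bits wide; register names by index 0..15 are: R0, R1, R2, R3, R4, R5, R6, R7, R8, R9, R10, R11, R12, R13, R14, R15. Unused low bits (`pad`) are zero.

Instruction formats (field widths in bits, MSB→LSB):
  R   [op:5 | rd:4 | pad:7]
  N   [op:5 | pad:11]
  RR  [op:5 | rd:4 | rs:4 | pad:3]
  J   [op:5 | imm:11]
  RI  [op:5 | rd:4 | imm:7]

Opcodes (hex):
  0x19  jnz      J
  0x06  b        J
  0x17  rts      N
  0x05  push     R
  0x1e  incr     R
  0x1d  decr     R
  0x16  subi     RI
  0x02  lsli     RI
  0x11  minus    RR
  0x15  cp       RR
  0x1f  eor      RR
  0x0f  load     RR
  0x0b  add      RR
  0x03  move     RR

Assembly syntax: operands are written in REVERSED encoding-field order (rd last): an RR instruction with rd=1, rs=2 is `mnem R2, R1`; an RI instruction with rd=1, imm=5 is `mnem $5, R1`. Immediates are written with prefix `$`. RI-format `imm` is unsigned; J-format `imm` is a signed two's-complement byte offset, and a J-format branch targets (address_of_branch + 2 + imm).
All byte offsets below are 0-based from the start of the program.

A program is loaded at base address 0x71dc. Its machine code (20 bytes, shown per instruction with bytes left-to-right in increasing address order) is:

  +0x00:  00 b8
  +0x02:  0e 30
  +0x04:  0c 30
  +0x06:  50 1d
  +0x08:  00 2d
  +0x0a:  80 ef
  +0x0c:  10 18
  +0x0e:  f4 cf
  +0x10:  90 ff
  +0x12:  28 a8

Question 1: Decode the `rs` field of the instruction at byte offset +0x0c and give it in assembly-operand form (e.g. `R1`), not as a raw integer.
R2

@+0c  little-endian(10 18) = 0x1810
  opcode bits[15:11]=0x3: move/RR
  rd: (w>>7)&0xf=0x0 → R0
  rs: (w>>3)&0xf=0x2 → R2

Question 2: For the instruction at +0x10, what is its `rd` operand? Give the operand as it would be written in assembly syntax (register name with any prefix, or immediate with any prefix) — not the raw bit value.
@+10  little-endian(90 ff) = 0xff90
  op=0xff90>>11=0x1f ⇒ eor (RR)
  rd: (w>>7)&0xf=0xf → R15
  rs: (w>>3)&0xf=0x2 → R2

R15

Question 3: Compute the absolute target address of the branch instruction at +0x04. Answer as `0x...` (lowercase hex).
@+04  little-endian(0c 30) = 0x300c
  op=0x300c>>11=0x6 ⇒ b (J)
  imm: (w>>0)&0x7ff=0xc → $12
  target = base 0x71dc + off 0x04 + 2 + imm 12 = 0x71ee

0x71ee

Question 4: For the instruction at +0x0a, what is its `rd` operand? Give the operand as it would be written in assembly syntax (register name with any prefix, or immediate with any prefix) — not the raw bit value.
off 0x0a: read 80 ef as little → 0xef80
  top 5b → 0x1d → decr [R]
  [10:7] rd=15 = R15

R15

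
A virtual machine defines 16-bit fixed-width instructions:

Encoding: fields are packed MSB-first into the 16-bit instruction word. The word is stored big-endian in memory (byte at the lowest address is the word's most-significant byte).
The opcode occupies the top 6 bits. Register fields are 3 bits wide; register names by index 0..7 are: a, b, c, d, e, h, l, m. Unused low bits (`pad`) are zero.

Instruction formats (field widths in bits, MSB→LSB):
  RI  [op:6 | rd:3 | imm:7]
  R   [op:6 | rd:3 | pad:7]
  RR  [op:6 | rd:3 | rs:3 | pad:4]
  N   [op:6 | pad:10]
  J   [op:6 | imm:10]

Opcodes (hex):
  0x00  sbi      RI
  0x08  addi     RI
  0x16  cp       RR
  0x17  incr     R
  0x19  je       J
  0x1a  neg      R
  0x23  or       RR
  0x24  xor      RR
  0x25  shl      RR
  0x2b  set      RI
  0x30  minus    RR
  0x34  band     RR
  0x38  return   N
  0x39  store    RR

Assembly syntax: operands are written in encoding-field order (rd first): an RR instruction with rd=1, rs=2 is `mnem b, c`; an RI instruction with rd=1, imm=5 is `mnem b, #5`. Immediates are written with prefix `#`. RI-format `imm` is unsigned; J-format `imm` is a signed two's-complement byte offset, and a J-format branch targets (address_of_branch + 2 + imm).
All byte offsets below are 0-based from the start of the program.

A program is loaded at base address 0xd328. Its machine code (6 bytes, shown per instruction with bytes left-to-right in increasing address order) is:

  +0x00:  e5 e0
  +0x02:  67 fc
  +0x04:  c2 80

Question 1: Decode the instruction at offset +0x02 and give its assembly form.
+0x02: 67 fc ⇒ word 0x67fc (big)
  top 6b → 0x19 → je [J]
  imm: (w>>0)&0x3ff=0x3fc (s10→-4) → #-4

je #-4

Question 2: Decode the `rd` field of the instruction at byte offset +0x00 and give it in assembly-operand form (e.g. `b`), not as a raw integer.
[00] e5 e0 → 0xe5e0
  opcode bits[15:10]=0x39: store/RR
  [9:7] rd=3 = d
  [6:4] rs=6 = l

d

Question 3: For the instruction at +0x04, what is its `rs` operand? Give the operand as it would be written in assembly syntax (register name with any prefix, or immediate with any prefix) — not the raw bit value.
a

[04] c2 80 → 0xc280
  top 6b → 0x30 → minus [RR]
  rd: (w>>7)&0x7=0x5 → h
  rs: (w>>4)&0x7=0x0 → a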